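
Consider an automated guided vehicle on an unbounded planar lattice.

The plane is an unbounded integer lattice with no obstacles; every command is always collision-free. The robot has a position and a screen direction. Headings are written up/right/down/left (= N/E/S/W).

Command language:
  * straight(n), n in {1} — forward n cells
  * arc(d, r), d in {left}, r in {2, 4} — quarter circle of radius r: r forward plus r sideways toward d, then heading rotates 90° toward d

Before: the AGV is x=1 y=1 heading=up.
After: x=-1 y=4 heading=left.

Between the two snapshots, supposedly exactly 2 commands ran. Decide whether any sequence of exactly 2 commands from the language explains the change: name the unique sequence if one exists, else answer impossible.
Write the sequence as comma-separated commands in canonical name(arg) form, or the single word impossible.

key: cell and facing (now W) both changed — the 2 commands mix motion and turning
begin: x=1 y=1 heading=up
step 1 (straight(1)): x=1 y=2 heading=up
step 2 (arc(left, 2)): x=-1 y=4 heading=left
no rival 2-sequence matches.

straight(1), arc(left, 2)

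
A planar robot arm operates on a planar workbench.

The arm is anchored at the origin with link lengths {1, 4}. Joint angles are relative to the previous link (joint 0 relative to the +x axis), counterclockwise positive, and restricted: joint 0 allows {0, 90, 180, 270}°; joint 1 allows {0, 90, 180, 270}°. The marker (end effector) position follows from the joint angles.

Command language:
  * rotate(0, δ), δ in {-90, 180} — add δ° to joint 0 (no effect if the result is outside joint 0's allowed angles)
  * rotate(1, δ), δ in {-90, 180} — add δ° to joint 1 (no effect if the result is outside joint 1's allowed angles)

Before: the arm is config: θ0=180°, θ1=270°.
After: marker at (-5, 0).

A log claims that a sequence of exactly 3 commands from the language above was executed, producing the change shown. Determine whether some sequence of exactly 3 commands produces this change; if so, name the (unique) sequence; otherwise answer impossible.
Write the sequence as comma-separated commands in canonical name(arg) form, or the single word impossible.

begin: config: θ0=180°, θ1=270°
t=1 rotate(1, -90) ⇒ config: θ0=180°, θ1=180°
t=2 rotate(1, -90) ⇒ config: θ0=180°, θ1=90°
t=3 rotate(1, -90) ⇒ config: θ0=180°, θ1=0°
no rival 3-sequence matches.

rotate(1, -90), rotate(1, -90), rotate(1, -90)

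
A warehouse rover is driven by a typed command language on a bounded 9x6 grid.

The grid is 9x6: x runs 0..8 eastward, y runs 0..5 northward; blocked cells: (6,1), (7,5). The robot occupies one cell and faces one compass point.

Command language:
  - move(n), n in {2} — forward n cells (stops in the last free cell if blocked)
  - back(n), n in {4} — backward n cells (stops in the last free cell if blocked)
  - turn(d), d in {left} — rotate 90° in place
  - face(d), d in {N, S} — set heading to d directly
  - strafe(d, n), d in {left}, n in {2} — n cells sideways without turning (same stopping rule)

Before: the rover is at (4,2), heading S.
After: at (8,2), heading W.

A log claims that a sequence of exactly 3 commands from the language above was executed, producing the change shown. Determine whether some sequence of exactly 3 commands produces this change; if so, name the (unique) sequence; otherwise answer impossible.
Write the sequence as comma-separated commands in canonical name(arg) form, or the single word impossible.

face(N), turn(left), back(4)

key: cell and facing (now W) both changed — the 3 commands mix motion and turning
t0: at (4,2), heading S
[1] after face(N): at (4,2), heading N
[2] after turn(left): at (4,2), heading W
[3] after back(4): at (8,2), heading W
no other 3-command option fits: unique.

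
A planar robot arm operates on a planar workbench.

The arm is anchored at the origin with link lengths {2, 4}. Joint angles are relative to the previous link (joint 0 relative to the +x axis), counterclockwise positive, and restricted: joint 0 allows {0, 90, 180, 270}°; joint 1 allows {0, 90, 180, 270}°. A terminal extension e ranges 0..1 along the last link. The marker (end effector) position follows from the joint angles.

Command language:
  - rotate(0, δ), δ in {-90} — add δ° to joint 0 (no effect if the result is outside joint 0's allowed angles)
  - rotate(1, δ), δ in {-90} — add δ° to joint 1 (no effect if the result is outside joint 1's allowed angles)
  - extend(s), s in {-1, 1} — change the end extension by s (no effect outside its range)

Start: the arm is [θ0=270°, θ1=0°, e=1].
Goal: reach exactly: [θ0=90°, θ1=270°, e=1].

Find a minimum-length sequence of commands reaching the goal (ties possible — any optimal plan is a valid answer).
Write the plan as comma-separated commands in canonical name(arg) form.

rotate(0, -90), rotate(0, -90), rotate(1, -90)

begin: [θ0=270°, θ1=0°, e=1]
step 1 (rotate(0, -90)): [θ0=180°, θ1=0°, e=1]
step 2 (rotate(0, -90)): [θ0=90°, θ1=0°, e=1]
step 3 (rotate(1, -90)): [θ0=90°, θ1=270°, e=1]
no 2-step plan works, so 3 is optimal.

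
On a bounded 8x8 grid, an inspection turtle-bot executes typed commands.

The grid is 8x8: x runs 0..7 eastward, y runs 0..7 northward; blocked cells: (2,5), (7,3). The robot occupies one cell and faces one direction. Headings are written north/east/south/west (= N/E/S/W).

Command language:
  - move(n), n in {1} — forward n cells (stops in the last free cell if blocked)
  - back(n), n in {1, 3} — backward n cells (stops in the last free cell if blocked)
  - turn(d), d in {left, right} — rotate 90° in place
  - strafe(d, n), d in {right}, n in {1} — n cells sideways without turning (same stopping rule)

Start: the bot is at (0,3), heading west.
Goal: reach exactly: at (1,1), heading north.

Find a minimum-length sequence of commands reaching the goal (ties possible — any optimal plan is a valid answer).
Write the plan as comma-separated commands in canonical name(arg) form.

start: at (0,3), heading west
1. turn(right) → at (0,3), heading north
2. strafe(right, 1) → at (1,3), heading north
3. back(3) → at (1,0), heading north
4. move(1) → at (1,1), heading north
minimal: 4 command(s), checked below 4.

turn(right), strafe(right, 1), back(3), move(1)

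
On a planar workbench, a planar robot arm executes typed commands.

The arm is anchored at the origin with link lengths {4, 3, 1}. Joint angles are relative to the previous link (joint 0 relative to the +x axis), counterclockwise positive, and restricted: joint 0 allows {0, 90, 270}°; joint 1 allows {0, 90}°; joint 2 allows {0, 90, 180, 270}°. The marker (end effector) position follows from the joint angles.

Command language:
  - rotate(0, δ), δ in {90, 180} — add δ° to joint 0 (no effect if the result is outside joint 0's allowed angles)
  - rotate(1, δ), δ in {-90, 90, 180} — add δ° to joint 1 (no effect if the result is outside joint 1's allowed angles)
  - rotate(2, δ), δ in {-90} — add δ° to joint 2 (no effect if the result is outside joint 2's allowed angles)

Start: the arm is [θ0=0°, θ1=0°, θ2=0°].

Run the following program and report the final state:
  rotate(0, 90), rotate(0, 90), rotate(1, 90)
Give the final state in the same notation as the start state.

[θ0=90°, θ1=90°, θ2=0°]

t0: [θ0=0°, θ1=0°, θ2=0°]
t=1 rotate(0, 90) ⇒ [θ0=90°, θ1=0°, θ2=0°]
t=2 rotate(0, 90) ⇒ [θ0=90°, θ1=0°, θ2=0°]
t=3 rotate(1, 90) ⇒ [θ0=90°, θ1=90°, θ2=0°]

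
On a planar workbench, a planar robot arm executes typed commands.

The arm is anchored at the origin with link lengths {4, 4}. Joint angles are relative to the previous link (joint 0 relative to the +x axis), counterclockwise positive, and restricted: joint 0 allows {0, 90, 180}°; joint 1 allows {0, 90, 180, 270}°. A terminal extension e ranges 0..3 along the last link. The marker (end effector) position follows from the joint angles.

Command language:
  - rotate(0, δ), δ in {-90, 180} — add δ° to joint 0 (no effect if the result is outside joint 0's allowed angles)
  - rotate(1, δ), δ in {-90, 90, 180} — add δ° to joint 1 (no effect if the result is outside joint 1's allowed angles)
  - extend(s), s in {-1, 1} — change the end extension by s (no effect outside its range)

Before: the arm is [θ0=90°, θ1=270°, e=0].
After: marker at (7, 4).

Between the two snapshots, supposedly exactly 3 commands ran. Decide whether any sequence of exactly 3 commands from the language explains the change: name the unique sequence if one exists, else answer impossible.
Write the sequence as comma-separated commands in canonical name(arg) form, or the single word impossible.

initial: [θ0=90°, θ1=270°, e=0]
step 1 (extend(1)): [θ0=90°, θ1=270°, e=1]
step 2 (extend(1)): [θ0=90°, θ1=270°, e=2]
step 3 (extend(1)): [θ0=90°, θ1=270°, e=3]
no rival 3-sequence matches.

extend(1), extend(1), extend(1)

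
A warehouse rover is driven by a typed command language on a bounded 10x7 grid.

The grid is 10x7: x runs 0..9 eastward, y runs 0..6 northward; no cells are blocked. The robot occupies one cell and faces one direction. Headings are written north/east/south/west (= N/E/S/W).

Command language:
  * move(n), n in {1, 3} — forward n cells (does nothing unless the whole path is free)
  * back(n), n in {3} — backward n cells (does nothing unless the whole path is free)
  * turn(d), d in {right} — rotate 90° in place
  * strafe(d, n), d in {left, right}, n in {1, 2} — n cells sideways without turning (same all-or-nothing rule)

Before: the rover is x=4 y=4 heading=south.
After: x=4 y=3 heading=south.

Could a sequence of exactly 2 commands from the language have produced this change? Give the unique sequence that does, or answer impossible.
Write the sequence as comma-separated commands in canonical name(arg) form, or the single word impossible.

back(3), move(1)

key: heading stays S — no command in the sequence turns
t0: x=4 y=4 heading=south
step 1 (back(3)): x=4 y=4 heading=south
step 2 (move(1)): x=4 y=3 heading=south
uniquely the one of 64 2-step routes that fits.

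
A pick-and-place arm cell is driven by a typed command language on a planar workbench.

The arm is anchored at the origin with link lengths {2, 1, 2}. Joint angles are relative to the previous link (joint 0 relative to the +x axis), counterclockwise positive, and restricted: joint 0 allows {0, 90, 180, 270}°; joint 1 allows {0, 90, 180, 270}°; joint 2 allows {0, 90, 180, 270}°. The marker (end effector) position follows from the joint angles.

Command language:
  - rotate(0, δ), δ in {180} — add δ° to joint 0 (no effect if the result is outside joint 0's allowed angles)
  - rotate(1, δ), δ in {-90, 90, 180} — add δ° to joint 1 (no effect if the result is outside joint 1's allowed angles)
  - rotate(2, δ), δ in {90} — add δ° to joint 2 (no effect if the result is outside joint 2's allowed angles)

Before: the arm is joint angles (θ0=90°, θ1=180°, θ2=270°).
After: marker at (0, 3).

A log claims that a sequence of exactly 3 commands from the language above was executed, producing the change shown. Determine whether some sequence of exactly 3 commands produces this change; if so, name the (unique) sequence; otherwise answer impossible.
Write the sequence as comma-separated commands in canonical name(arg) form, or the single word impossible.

t0: joint angles (θ0=90°, θ1=180°, θ2=270°)
[1] after rotate(2, 90): joint angles (θ0=90°, θ1=180°, θ2=0°)
[2] after rotate(2, 90): joint angles (θ0=90°, θ1=180°, θ2=90°)
[3] after rotate(2, 90): joint angles (θ0=90°, θ1=180°, θ2=180°)
uniquely the one of 125 3-step routes that fits.

rotate(2, 90), rotate(2, 90), rotate(2, 90)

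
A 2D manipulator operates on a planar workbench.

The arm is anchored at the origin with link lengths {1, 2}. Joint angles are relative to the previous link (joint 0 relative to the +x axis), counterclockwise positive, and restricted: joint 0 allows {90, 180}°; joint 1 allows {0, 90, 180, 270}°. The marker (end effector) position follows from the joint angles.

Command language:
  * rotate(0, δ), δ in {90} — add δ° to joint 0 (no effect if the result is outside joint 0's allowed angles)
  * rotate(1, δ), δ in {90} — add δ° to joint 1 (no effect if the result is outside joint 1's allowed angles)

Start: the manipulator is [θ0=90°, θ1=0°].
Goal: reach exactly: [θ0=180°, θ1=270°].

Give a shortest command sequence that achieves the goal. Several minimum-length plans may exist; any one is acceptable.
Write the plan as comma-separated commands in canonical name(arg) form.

begin: [θ0=90°, θ1=0°]
1. rotate(1, 90) → [θ0=90°, θ1=90°]
2. rotate(1, 90) → [θ0=90°, θ1=180°]
3. rotate(1, 90) → [θ0=90°, θ1=270°]
4. rotate(0, 90) → [θ0=180°, θ1=270°]
nothing shorter than 4 reaches the goal.

rotate(1, 90), rotate(1, 90), rotate(1, 90), rotate(0, 90)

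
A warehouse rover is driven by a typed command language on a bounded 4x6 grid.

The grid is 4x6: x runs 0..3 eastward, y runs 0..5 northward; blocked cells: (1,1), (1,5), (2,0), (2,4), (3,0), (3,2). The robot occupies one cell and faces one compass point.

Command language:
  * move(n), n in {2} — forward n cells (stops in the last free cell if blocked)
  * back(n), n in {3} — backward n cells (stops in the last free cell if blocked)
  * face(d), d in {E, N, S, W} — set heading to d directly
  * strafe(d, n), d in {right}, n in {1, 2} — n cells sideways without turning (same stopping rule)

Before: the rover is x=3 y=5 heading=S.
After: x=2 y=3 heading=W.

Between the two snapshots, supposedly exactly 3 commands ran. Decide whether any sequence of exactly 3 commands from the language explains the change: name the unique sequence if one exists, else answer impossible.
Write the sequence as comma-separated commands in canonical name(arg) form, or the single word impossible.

key: running face(W) before move(2) would end elsewhere — order is forced
initial: x=3 y=5 heading=S
1. move(2) → x=3 y=3 heading=S
2. strafe(right, 1) → x=2 y=3 heading=S
3. face(W) → x=2 y=3 heading=W
all 512 alternatives checked — unique.

move(2), strafe(right, 1), face(W)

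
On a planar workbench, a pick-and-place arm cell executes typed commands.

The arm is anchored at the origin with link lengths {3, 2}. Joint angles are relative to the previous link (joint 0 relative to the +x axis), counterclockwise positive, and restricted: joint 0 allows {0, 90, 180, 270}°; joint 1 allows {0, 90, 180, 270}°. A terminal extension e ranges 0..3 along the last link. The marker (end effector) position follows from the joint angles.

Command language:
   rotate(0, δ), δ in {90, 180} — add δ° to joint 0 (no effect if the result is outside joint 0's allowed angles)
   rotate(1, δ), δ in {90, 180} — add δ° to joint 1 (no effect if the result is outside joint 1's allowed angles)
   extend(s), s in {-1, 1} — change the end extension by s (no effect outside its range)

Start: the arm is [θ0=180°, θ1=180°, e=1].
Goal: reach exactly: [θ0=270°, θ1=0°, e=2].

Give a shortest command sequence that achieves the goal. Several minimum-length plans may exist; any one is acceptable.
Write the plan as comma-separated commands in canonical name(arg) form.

rotate(1, 180), extend(1), rotate(0, 90)

initial: [θ0=180°, θ1=180°, e=1]
t=1 rotate(1, 180) ⇒ [θ0=180°, θ1=0°, e=1]
t=2 extend(1) ⇒ [θ0=180°, θ1=0°, e=2]
t=3 rotate(0, 90) ⇒ [θ0=270°, θ1=0°, e=2]
shorter routes all fall short; 3 is best.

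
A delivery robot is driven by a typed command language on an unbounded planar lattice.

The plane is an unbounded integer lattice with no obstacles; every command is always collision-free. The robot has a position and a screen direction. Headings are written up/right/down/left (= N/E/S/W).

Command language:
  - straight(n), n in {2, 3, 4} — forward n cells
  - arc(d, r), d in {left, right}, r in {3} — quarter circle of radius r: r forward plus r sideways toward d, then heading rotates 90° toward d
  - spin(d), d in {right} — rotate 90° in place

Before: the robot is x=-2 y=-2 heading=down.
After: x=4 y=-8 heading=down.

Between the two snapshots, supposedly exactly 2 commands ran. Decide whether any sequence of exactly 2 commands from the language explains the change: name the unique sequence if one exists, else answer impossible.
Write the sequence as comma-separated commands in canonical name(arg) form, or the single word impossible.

key: order matters: swapping arc(left, 3) and arc(right, 3) lands elsewhere
t0: x=-2 y=-2 heading=down
t=1 arc(left, 3) ⇒ x=1 y=-5 heading=right
t=2 arc(right, 3) ⇒ x=4 y=-8 heading=down
no rival 2-sequence matches.

arc(left, 3), arc(right, 3)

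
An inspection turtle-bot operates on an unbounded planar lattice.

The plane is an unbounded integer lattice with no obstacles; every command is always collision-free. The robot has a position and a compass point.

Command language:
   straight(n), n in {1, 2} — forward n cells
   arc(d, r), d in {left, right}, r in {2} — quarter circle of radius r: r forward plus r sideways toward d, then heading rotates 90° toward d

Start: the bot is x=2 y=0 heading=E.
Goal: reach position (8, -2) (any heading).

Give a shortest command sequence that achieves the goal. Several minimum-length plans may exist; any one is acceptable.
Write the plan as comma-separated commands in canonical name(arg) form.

arc(right, 2), arc(left, 2), arc(left, 2)

t0: x=2 y=0 heading=E
step 1 (arc(right, 2)): x=4 y=-2 heading=S
step 2 (arc(left, 2)): x=6 y=-4 heading=E
step 3 (arc(left, 2)): x=8 y=-2 heading=N
minimal: 3 command(s), checked below 3.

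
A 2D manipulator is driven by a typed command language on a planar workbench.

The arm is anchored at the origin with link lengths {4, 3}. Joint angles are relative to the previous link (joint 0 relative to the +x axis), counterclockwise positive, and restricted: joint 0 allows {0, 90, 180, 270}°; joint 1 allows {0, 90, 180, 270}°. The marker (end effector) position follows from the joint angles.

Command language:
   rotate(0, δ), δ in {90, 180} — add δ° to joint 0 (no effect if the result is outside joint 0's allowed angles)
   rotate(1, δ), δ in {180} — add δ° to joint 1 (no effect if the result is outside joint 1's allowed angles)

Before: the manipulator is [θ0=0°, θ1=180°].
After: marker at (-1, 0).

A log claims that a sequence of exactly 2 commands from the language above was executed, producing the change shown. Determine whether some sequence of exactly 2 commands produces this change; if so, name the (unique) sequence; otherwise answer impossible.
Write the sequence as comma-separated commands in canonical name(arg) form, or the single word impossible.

from: [θ0=0°, θ1=180°]
step 1 (rotate(0, 90)): [θ0=90°, θ1=180°]
step 2 (rotate(0, 90)): [θ0=180°, θ1=180°]
no rival 2-sequence matches.

rotate(0, 90), rotate(0, 90)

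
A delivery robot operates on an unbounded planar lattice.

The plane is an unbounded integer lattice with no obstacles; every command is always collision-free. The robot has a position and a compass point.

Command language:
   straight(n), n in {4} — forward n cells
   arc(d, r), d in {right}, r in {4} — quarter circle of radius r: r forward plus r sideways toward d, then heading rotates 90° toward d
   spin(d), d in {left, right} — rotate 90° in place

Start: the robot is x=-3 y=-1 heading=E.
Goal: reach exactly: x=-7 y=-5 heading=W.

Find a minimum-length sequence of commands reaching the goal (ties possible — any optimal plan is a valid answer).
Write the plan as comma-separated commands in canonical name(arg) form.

initial: x=-3 y=-1 heading=E
1. spin(right) → x=-3 y=-1 heading=S
2. arc(right, 4) → x=-7 y=-5 heading=W
nothing shorter than 2 reaches the goal.

spin(right), arc(right, 4)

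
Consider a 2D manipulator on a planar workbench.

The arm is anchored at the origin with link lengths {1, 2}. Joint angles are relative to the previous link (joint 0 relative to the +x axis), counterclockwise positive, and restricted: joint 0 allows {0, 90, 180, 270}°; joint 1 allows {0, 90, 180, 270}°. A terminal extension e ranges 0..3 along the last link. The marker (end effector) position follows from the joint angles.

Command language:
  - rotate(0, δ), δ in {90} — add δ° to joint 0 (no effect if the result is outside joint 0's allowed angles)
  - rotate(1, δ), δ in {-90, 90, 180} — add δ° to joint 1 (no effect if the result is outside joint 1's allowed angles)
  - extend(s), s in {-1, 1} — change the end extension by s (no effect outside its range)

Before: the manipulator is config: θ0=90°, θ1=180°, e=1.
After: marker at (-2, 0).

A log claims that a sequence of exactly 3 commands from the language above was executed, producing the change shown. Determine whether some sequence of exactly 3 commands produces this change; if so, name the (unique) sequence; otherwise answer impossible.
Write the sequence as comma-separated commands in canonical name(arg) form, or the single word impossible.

rotate(0, 90), rotate(0, 90), rotate(0, 90)

start: config: θ0=90°, θ1=180°, e=1
1. rotate(0, 90) → config: θ0=180°, θ1=180°, e=1
2. rotate(0, 90) → config: θ0=270°, θ1=180°, e=1
3. rotate(0, 90) → config: θ0=0°, θ1=180°, e=1
all 216 alternatives checked — unique.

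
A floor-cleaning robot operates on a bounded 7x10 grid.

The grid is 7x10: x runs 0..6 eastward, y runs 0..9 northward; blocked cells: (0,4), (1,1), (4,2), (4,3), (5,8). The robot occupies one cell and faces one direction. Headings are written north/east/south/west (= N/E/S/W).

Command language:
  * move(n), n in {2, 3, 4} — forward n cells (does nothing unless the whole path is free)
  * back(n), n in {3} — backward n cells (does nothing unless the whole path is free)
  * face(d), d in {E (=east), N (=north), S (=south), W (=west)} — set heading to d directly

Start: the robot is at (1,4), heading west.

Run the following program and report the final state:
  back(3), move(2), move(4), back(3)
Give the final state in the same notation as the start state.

at (5,4), heading west

initial: at (1,4), heading west
[1] after back(3): at (4,4), heading west
[2] after move(2): at (2,4), heading west
[3] after move(4): at (2,4), heading west
[4] after back(3): at (5,4), heading west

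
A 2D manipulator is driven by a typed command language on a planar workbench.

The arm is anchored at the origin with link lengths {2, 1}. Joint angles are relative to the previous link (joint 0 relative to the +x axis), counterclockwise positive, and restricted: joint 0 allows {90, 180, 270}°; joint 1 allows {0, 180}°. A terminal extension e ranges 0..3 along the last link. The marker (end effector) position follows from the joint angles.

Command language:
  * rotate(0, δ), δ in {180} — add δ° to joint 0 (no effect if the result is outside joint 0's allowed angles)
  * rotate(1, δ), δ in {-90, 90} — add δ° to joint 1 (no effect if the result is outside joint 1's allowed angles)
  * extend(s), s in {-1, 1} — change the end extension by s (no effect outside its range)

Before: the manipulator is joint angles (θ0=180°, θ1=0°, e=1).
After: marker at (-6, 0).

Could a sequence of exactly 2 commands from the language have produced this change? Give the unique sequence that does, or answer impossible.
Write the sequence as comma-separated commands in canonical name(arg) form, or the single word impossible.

initial: joint angles (θ0=180°, θ1=0°, e=1)
[1] after extend(1): joint angles (θ0=180°, θ1=0°, e=2)
[2] after extend(1): joint angles (θ0=180°, θ1=0°, e=3)
no other 2-command option fits: unique.

extend(1), extend(1)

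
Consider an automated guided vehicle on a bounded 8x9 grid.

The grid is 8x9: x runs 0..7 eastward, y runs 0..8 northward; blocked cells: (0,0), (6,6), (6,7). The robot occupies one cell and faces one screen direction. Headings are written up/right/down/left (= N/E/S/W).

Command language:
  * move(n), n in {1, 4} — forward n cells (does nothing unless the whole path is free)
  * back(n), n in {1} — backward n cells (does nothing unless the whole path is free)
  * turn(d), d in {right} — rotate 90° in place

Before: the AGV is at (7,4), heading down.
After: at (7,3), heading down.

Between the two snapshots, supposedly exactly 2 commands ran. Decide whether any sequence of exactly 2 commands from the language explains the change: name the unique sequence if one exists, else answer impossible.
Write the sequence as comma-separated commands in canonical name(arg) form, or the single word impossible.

move(1), move(4)

key: running move(4) before move(1) would end elsewhere — order is forced
begin: at (7,4), heading down
1. move(1) → at (7,3), heading down
2. move(4) → at (7,3), heading down
no other 2-command option fits: unique.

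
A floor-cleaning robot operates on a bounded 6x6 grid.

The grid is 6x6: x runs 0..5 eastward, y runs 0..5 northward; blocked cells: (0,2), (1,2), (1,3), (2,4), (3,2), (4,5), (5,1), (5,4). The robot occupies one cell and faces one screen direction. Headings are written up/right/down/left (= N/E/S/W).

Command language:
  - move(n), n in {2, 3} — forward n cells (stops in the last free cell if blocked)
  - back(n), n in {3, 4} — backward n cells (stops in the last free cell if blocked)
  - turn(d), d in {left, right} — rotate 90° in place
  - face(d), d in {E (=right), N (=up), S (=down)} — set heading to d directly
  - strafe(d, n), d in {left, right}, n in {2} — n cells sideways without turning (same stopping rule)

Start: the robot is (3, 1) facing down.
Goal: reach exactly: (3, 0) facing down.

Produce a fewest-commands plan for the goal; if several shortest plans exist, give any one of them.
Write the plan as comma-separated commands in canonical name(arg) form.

move(2)

begin: (3, 1) facing down
t=1 move(2) ⇒ (3, 0) facing down
no 0-step plan works, so 1 is optimal.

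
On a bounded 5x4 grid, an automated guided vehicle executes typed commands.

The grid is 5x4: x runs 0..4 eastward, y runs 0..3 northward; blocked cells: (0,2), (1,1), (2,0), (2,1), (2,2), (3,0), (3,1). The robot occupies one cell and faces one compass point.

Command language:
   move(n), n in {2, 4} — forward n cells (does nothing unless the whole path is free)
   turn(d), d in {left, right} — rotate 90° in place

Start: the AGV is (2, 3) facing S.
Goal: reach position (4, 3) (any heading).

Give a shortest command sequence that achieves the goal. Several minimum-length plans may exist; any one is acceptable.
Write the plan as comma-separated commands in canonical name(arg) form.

t0: (2, 3) facing S
1. turn(left) → (2, 3) facing E
2. move(2) → (4, 3) facing E
nothing shorter than 2 reaches the goal.

turn(left), move(2)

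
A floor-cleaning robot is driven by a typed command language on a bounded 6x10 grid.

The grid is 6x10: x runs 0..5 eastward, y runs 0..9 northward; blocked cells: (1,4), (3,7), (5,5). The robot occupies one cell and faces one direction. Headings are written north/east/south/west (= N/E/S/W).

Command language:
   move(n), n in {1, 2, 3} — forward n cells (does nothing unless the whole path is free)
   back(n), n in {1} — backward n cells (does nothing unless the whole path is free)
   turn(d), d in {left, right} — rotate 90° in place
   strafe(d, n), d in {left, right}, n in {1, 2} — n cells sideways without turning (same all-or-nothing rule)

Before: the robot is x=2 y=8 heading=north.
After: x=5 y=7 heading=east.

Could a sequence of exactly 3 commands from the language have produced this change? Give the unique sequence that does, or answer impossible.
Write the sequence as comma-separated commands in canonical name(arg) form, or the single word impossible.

turn(right), move(3), strafe(right, 1)

key: position moved to (5,7) AND the heading swung to E — translation plus rotation needed
t0: x=2 y=8 heading=north
1. turn(right) → x=2 y=8 heading=east
2. move(3) → x=5 y=8 heading=east
3. strafe(right, 1) → x=5 y=7 heading=east
uniquely the one of 1000 3-step routes that fits.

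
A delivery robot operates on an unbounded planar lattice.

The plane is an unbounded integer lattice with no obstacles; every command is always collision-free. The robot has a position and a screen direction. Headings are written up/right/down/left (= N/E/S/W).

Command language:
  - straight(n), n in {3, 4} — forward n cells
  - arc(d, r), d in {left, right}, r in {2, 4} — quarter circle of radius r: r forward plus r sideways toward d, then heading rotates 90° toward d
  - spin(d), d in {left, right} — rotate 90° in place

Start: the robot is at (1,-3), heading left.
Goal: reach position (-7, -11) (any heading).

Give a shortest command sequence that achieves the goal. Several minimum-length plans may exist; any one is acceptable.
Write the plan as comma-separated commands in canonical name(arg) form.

from: at (1,-3), heading left
step 1 (arc(left, 4)): at (-3,-7), heading down
step 2 (arc(right, 4)): at (-7,-11), heading left
minimal: 2 command(s), checked below 2.

arc(left, 4), arc(right, 4)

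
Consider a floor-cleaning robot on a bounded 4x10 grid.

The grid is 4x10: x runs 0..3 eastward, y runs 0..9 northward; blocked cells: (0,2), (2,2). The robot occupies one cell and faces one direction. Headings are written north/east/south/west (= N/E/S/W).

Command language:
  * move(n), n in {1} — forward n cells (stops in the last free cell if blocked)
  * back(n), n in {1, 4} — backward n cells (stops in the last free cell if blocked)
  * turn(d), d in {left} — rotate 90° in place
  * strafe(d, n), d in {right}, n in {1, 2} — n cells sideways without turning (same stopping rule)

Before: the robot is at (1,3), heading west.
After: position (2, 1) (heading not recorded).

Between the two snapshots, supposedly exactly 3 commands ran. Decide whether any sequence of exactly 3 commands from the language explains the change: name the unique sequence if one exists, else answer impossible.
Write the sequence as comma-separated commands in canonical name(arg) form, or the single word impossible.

every 3-command combo misses the target.

impossible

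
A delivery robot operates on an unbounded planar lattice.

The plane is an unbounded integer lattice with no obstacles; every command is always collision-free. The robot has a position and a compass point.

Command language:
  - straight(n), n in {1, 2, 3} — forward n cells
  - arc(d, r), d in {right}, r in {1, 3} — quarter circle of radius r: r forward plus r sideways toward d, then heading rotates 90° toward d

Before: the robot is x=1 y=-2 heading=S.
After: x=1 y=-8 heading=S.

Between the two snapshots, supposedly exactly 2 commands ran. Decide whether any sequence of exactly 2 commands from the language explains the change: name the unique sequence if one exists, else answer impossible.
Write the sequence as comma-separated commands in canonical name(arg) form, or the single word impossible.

straight(3), straight(3)

key: still facing S at the end — nothing in the sequence rotates
initial: x=1 y=-2 heading=S
[1] after straight(3): x=1 y=-5 heading=S
[2] after straight(3): x=1 y=-8 heading=S
no rival 2-sequence matches.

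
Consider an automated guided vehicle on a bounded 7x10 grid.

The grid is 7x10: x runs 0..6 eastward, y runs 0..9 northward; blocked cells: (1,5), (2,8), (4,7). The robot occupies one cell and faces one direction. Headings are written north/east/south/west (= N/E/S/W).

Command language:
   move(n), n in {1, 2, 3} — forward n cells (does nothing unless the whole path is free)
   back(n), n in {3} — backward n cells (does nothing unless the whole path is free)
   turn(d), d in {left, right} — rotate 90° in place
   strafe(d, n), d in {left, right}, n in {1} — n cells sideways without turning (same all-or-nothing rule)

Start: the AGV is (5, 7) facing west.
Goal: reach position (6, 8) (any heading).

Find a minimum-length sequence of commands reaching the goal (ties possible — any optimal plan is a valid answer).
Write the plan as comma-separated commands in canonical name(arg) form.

turn(right), move(1), strafe(right, 1)

begin: (5, 7) facing west
[1] after turn(right): (5, 7) facing north
[2] after move(1): (5, 8) facing north
[3] after strafe(right, 1): (6, 8) facing north
no 2-step plan works, so 3 is optimal.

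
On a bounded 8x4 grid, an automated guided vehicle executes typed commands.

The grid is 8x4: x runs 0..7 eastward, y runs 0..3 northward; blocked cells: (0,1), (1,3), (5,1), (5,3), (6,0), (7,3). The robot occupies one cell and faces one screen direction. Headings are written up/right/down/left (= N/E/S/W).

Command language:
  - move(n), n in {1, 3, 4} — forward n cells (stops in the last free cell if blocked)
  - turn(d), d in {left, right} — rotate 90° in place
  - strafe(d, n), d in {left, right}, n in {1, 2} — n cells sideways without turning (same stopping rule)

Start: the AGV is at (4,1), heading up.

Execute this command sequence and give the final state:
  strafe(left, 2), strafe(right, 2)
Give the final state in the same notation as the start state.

at (4,1), heading up

initial: at (4,1), heading up
t=1 strafe(left, 2) ⇒ at (2,1), heading up
t=2 strafe(right, 2) ⇒ at (4,1), heading up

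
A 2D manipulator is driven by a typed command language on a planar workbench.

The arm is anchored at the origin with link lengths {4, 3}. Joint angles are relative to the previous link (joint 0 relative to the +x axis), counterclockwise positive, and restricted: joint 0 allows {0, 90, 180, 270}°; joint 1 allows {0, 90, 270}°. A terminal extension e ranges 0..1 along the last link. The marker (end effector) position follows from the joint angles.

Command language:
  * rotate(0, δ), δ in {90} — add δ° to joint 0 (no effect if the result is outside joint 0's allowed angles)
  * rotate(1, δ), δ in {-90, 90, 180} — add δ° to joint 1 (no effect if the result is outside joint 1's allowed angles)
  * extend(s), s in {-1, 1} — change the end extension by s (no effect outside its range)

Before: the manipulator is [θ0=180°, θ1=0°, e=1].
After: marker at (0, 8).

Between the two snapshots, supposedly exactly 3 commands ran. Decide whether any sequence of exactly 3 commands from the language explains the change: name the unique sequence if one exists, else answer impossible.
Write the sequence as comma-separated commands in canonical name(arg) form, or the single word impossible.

rotate(0, 90), rotate(0, 90), rotate(0, 90)

t0: [θ0=180°, θ1=0°, e=1]
1. rotate(0, 90) → [θ0=270°, θ1=0°, e=1]
2. rotate(0, 90) → [θ0=0°, θ1=0°, e=1]
3. rotate(0, 90) → [θ0=90°, θ1=0°, e=1]
no other 3-command option fits: unique.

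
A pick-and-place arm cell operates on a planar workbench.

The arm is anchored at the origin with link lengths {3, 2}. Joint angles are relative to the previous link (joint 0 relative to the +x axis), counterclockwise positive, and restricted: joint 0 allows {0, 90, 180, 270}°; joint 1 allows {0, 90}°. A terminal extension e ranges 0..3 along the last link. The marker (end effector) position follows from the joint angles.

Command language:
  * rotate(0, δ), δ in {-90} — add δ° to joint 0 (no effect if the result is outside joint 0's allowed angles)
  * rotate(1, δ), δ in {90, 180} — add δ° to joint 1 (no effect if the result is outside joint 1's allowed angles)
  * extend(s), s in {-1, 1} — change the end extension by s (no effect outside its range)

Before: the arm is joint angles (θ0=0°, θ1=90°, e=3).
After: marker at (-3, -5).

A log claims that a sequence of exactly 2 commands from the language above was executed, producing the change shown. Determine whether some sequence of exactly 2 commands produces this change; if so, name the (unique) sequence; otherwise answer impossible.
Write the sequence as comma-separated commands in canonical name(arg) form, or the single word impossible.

initial: joint angles (θ0=0°, θ1=90°, e=3)
step 1 (rotate(0, -90)): joint angles (θ0=270°, θ1=90°, e=3)
step 2 (rotate(0, -90)): joint angles (θ0=180°, θ1=90°, e=3)
no rival 2-sequence matches.

rotate(0, -90), rotate(0, -90)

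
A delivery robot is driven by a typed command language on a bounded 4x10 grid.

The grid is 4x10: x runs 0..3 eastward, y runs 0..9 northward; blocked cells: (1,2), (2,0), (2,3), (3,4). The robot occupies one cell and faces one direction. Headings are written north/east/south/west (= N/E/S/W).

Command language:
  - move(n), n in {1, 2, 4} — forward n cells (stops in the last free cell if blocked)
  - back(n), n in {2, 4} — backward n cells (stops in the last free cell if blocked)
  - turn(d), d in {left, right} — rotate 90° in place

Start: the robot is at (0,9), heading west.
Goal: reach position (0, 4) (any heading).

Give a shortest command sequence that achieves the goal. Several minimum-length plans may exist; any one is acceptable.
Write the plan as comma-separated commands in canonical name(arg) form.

turn(left), move(4), move(1)

begin: at (0,9), heading west
1. turn(left) → at (0,9), heading south
2. move(4) → at (0,5), heading south
3. move(1) → at (0,4), heading south
nothing shorter than 3 reaches the goal.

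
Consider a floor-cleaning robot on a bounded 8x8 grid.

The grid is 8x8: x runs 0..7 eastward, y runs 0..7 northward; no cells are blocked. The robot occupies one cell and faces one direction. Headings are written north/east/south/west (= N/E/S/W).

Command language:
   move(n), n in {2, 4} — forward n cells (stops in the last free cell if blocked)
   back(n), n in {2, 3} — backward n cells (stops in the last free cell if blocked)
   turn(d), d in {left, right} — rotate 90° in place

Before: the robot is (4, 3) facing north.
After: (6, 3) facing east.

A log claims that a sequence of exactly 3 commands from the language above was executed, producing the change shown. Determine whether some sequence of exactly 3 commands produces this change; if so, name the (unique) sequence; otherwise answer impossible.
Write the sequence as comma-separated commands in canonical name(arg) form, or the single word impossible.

turn(right), back(2), move(4)

key: running move(4) before turn(right) would end elsewhere — order is forced
from: (4, 3) facing north
t=1 turn(right) ⇒ (4, 3) facing east
t=2 back(2) ⇒ (2, 3) facing east
t=3 move(4) ⇒ (6, 3) facing east
no other 3-command option fits: unique.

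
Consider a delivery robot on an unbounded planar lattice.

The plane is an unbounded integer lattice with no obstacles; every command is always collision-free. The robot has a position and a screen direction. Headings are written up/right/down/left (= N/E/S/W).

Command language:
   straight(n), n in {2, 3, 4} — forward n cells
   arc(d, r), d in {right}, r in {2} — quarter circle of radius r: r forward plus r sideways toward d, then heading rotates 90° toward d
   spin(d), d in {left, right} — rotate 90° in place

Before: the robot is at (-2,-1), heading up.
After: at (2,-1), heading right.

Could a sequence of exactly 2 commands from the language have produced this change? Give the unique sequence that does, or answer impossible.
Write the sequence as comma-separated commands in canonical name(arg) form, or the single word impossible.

key: order matters: swapping spin(right) and straight(4) lands elsewhere
t0: at (-2,-1), heading up
t=1 spin(right) ⇒ at (-2,-1), heading right
t=2 straight(4) ⇒ at (2,-1), heading right
uniquely the one of 36 2-step routes that fits.

spin(right), straight(4)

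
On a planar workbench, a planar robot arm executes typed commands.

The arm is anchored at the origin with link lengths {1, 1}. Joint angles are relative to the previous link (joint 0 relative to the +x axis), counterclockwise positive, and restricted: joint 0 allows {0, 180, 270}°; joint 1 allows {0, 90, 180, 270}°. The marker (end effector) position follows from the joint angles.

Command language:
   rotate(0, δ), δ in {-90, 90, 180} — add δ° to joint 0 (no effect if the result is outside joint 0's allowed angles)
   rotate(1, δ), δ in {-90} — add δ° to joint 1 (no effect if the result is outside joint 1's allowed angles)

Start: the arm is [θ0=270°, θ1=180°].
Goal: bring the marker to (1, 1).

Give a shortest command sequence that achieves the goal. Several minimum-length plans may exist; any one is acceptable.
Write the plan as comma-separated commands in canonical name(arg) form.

rotate(1, -90), rotate(0, 90)

initial: [θ0=270°, θ1=180°]
[1] after rotate(1, -90): [θ0=270°, θ1=90°]
[2] after rotate(0, 90): [θ0=0°, θ1=90°]
no 1-step plan works, so 2 is optimal.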